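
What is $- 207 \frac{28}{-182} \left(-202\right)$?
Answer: $- \frac{83628}{13} \approx -6432.9$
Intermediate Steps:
$- 207 \frac{28}{-182} \left(-202\right) = - 207 \cdot 28 \left(- \frac{1}{182}\right) \left(-202\right) = \left(-207\right) \left(- \frac{2}{13}\right) \left(-202\right) = \frac{414}{13} \left(-202\right) = - \frac{83628}{13}$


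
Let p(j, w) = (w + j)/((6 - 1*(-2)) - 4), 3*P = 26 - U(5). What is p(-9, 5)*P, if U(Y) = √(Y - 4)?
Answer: -25/3 ≈ -8.3333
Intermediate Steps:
U(Y) = √(-4 + Y)
P = 25/3 (P = (26 - √(-4 + 5))/3 = (26 - √1)/3 = (26 - 1*1)/3 = (26 - 1)/3 = (⅓)*25 = 25/3 ≈ 8.3333)
p(j, w) = j/4 + w/4 (p(j, w) = (j + w)/((6 + 2) - 4) = (j + w)/(8 - 4) = (j + w)/4 = (j + w)*(¼) = j/4 + w/4)
p(-9, 5)*P = ((¼)*(-9) + (¼)*5)*(25/3) = (-9/4 + 5/4)*(25/3) = -1*25/3 = -25/3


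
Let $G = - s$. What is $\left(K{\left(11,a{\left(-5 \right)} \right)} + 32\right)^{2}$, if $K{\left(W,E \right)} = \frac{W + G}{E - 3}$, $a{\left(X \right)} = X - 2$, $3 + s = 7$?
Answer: $\frac{97969}{100} \approx 979.69$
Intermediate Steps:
$s = 4$ ($s = -3 + 7 = 4$)
$G = -4$ ($G = \left(-1\right) 4 = -4$)
$a{\left(X \right)} = -2 + X$
$K{\left(W,E \right)} = \frac{-4 + W}{-3 + E}$ ($K{\left(W,E \right)} = \frac{W - 4}{E - 3} = \frac{-4 + W}{-3 + E}$)
$\left(K{\left(11,a{\left(-5 \right)} \right)} + 32\right)^{2} = \left(\frac{-4 + 11}{-3 - 7} + 32\right)^{2} = \left(\frac{1}{-3 - 7} \cdot 7 + 32\right)^{2} = \left(\frac{1}{-10} \cdot 7 + 32\right)^{2} = \left(\left(- \frac{1}{10}\right) 7 + 32\right)^{2} = \left(- \frac{7}{10} + 32\right)^{2} = \left(\frac{313}{10}\right)^{2} = \frac{97969}{100}$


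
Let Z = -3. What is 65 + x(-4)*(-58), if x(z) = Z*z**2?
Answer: 2849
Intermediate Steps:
x(z) = -3*z**2
65 + x(-4)*(-58) = 65 - 3*(-4)**2*(-58) = 65 - 3*16*(-58) = 65 - 48*(-58) = 65 + 2784 = 2849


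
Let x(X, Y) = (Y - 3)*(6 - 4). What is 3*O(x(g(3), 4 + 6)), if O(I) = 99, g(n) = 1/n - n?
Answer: 297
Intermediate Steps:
g(n) = 1/n - n
x(X, Y) = -6 + 2*Y (x(X, Y) = (-3 + Y)*2 = -6 + 2*Y)
3*O(x(g(3), 4 + 6)) = 3*99 = 297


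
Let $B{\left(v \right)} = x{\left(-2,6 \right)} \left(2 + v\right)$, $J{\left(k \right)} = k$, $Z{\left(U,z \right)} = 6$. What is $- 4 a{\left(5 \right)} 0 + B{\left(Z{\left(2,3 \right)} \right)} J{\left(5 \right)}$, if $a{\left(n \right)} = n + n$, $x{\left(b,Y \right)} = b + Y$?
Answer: $160$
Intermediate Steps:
$x{\left(b,Y \right)} = Y + b$
$B{\left(v \right)} = 8 + 4 v$ ($B{\left(v \right)} = \left(6 - 2\right) \left(2 + v\right) = 4 \left(2 + v\right) = 8 + 4 v$)
$a{\left(n \right)} = 2 n$
$- 4 a{\left(5 \right)} 0 + B{\left(Z{\left(2,3 \right)} \right)} J{\left(5 \right)} = - 4 \cdot 2 \cdot 5 \cdot 0 + \left(8 + 4 \cdot 6\right) 5 = \left(-4\right) 10 \cdot 0 + \left(8 + 24\right) 5 = \left(-40\right) 0 + 32 \cdot 5 = 0 + 160 = 160$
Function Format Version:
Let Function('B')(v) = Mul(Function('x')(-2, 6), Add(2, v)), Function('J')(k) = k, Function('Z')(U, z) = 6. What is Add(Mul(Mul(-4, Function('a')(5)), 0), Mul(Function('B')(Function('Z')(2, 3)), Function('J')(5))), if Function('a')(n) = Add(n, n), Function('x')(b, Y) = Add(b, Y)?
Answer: 160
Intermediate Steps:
Function('x')(b, Y) = Add(Y, b)
Function('B')(v) = Add(8, Mul(4, v)) (Function('B')(v) = Mul(Add(6, -2), Add(2, v)) = Mul(4, Add(2, v)) = Add(8, Mul(4, v)))
Function('a')(n) = Mul(2, n)
Add(Mul(Mul(-4, Function('a')(5)), 0), Mul(Function('B')(Function('Z')(2, 3)), Function('J')(5))) = Add(Mul(Mul(-4, Mul(2, 5)), 0), Mul(Add(8, Mul(4, 6)), 5)) = Add(Mul(Mul(-4, 10), 0), Mul(Add(8, 24), 5)) = Add(Mul(-40, 0), Mul(32, 5)) = Add(0, 160) = 160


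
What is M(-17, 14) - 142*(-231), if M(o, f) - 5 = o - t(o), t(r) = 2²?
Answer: 32786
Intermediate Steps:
t(r) = 4
M(o, f) = 1 + o (M(o, f) = 5 + (o - 1*4) = 5 + (o - 4) = 5 + (-4 + o) = 1 + o)
M(-17, 14) - 142*(-231) = (1 - 17) - 142*(-231) = -16 + 32802 = 32786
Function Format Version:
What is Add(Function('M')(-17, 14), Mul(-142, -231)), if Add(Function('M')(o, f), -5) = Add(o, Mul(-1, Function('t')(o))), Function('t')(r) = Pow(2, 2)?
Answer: 32786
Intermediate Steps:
Function('t')(r) = 4
Function('M')(o, f) = Add(1, o) (Function('M')(o, f) = Add(5, Add(o, Mul(-1, 4))) = Add(5, Add(o, -4)) = Add(5, Add(-4, o)) = Add(1, o))
Add(Function('M')(-17, 14), Mul(-142, -231)) = Add(Add(1, -17), Mul(-142, -231)) = Add(-16, 32802) = 32786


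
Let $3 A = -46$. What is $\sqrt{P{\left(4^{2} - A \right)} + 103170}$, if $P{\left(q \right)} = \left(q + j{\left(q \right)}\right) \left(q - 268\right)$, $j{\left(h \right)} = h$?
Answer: $\frac{5 \sqrt{31802}}{3} \approx 297.22$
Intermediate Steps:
$A = - \frac{46}{3}$ ($A = \frac{1}{3} \left(-46\right) = - \frac{46}{3} \approx -15.333$)
$P{\left(q \right)} = 2 q \left(-268 + q\right)$ ($P{\left(q \right)} = \left(q + q\right) \left(q - 268\right) = 2 q \left(-268 + q\right)$)
$\sqrt{P{\left(4^{2} - A \right)} + 103170} = \sqrt{2 \left(4^{2} - - \frac{46}{3}\right) \left(-268 - \left(- \frac{46}{3} - 4^{2}\right)\right) + 103170} = \sqrt{2 \left(16 + \frac{46}{3}\right) \left(-268 + \left(16 + \frac{46}{3}\right)\right) + 103170} = \sqrt{2 \cdot \frac{94}{3} \left(-268 + \frac{94}{3}\right) + 103170} = \sqrt{2 \cdot \frac{94}{3} \left(- \frac{710}{3}\right) + 103170} = \sqrt{- \frac{133480}{9} + 103170} = \sqrt{\frac{795050}{9}} = \frac{5 \sqrt{31802}}{3}$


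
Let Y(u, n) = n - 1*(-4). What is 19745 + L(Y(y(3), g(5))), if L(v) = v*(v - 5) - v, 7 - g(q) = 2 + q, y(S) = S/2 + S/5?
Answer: 19737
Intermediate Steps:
y(S) = 7*S/10 (y(S) = S*(½) + S*(⅕) = S/2 + S/5 = 7*S/10)
g(q) = 5 - q (g(q) = 7 - (2 + q) = 7 + (-2 - q) = 5 - q)
Y(u, n) = 4 + n (Y(u, n) = n + 4 = 4 + n)
L(v) = -v + v*(-5 + v) (L(v) = v*(-5 + v) - v = -v + v*(-5 + v))
19745 + L(Y(y(3), g(5))) = 19745 + (4 + (5 - 1*5))*(-6 + (4 + (5 - 1*5))) = 19745 + (4 + (5 - 5))*(-6 + (4 + (5 - 5))) = 19745 + (4 + 0)*(-6 + (4 + 0)) = 19745 + 4*(-6 + 4) = 19745 + 4*(-2) = 19745 - 8 = 19737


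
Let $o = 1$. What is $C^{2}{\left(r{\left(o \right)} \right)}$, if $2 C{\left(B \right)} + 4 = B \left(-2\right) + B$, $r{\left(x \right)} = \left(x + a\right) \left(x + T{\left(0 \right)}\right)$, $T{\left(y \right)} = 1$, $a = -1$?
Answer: $4$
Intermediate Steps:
$r{\left(x \right)} = \left(1 + x\right) \left(-1 + x\right)$ ($r{\left(x \right)} = \left(x - 1\right) \left(x + 1\right) = \left(-1 + x\right) \left(1 + x\right) = \left(1 + x\right) \left(-1 + x\right)$)
$C{\left(B \right)} = -2 - \frac{B}{2}$ ($C{\left(B \right)} = -2 + \frac{B \left(-2\right) + B}{2} = -2 + \frac{- 2 B + B}{2} = -2 + \frac{\left(-1\right) B}{2} = -2 - \frac{B}{2}$)
$C^{2}{\left(r{\left(o \right)} \right)} = \left(-2 - \frac{-1 + 1^{2}}{2}\right)^{2} = \left(-2 - \frac{-1 + 1}{2}\right)^{2} = \left(-2 - 0\right)^{2} = \left(-2 + 0\right)^{2} = \left(-2\right)^{2} = 4$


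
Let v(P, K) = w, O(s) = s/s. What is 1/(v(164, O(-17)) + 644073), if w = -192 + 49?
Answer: 1/643930 ≈ 1.5530e-6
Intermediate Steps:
O(s) = 1
w = -143
v(P, K) = -143
1/(v(164, O(-17)) + 644073) = 1/(-143 + 644073) = 1/643930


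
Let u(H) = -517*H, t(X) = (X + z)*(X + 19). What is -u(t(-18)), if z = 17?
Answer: -517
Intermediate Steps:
t(X) = (17 + X)*(19 + X) (t(X) = (X + 17)*(X + 19) = (17 + X)*(19 + X))
-u(t(-18)) = -(-517)*(323 + (-18)² + 36*(-18)) = -(-517)*(323 + 324 - 648) = -(-517)*(-1) = -1*517 = -517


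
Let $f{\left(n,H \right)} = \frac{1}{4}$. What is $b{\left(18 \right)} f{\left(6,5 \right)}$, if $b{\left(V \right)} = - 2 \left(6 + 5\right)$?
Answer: $- \frac{11}{2} \approx -5.5$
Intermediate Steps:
$f{\left(n,H \right)} = \frac{1}{4}$
$b{\left(V \right)} = -22$ ($b{\left(V \right)} = \left(-2\right) 11 = -22$)
$b{\left(18 \right)} f{\left(6,5 \right)} = \left(-22\right) \frac{1}{4} = - \frac{11}{2}$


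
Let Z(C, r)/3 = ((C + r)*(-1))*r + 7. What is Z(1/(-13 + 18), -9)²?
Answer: 1172889/25 ≈ 46916.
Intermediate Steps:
Z(C, r) = 21 + 3*r*(-C - r) (Z(C, r) = 3*(((C + r)*(-1))*r + 7) = 3*((-C - r)*r + 7) = 3*(r*(-C - r) + 7) = 3*(7 + r*(-C - r)) = 21 + 3*r*(-C - r))
Z(1/(-13 + 18), -9)² = (21 - 3*(-9)² - 3*(-9)/(-13 + 18))² = (21 - 3*81 - 3*(-9)/5)² = (21 - 243 - 3*⅕*(-9))² = (21 - 243 + 27/5)² = (-1083/5)² = 1172889/25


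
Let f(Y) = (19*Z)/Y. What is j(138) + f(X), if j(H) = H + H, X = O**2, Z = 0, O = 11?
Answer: 276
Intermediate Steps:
X = 121 (X = 11**2 = 121)
j(H) = 2*H
f(Y) = 0 (f(Y) = (19*0)/Y = 0/Y = 0)
j(138) + f(X) = 2*138 + 0 = 276 + 0 = 276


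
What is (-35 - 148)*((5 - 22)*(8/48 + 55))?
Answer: 343247/2 ≈ 1.7162e+5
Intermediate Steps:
(-35 - 148)*((5 - 22)*(8/48 + 55)) = -(-3111)*(8*(1/48) + 55) = -(-3111)*(1/6 + 55) = -(-3111)*331/6 = -183*(-5627/6) = 343247/2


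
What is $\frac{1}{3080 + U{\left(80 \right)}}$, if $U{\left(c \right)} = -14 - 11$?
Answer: $\frac{1}{3055} \approx 0.00032733$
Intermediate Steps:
$U{\left(c \right)} = -25$
$\frac{1}{3080 + U{\left(80 \right)}} = \frac{1}{3080 - 25} = \frac{1}{3055}$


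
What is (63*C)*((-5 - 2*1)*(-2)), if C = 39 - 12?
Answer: 23814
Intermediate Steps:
C = 27
(63*C)*((-5 - 2*1)*(-2)) = (63*27)*((-5 - 2*1)*(-2)) = 1701*((-5 - 2)*(-2)) = 1701*(-7*(-2)) = 1701*14 = 23814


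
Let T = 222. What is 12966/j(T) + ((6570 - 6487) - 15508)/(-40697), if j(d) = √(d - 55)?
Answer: 15425/40697 + 12966*√167/167 ≈ 1003.7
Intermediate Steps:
j(d) = √(-55 + d)
12966/j(T) + ((6570 - 6487) - 15508)/(-40697) = 12966/(√(-55 + 222)) + ((6570 - 6487) - 15508)/(-40697) = 12966/(√167) + (83 - 15508)*(-1/40697) = 12966*(√167/167) - 15425*(-1/40697) = 12966*√167/167 + 15425/40697 = 15425/40697 + 12966*√167/167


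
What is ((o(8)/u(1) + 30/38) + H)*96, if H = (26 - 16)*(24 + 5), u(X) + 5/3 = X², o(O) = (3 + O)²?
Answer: 199344/19 ≈ 10492.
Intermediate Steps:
u(X) = -5/3 + X²
H = 290 (H = 10*29 = 290)
((o(8)/u(1) + 30/38) + H)*96 = (((3 + 8)²/(-5/3 + 1²) + 30/38) + 290)*96 = ((11²/(-5/3 + 1) + 30*(1/38)) + 290)*96 = ((121/(-⅔) + 15/19) + 290)*96 = ((121*(-3/2) + 15/19) + 290)*96 = ((-363/2 + 15/19) + 290)*96 = (-6867/38 + 290)*96 = (4153/38)*96 = 199344/19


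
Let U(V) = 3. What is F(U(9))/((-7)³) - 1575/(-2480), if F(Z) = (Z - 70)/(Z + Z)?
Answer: 340751/510384 ≈ 0.66764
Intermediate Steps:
F(Z) = (-70 + Z)/(2*Z) (F(Z) = (-70 + Z)/((2*Z)) = (-70 + Z)*(1/(2*Z)) = (-70 + Z)/(2*Z))
F(U(9))/((-7)³) - 1575/(-2480) = ((½)*(-70 + 3)/3)/((-7)³) - 1575/(-2480) = ((½)*(⅓)*(-67))/(-343) - 1575*(-1/2480) = -67/6*(-1/343) + 315/496 = 67/2058 + 315/496 = 340751/510384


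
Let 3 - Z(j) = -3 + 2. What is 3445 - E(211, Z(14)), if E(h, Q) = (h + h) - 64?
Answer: 3087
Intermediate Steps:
Z(j) = 4 (Z(j) = 3 - (-3 + 2) = 3 - 1*(-1) = 3 + 1 = 4)
E(h, Q) = -64 + 2*h (E(h, Q) = 2*h - 64 = -64 + 2*h)
3445 - E(211, Z(14)) = 3445 - (-64 + 2*211) = 3445 - (-64 + 422) = 3445 - 1*358 = 3445 - 358 = 3087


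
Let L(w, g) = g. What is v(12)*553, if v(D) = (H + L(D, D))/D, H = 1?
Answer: 7189/12 ≈ 599.08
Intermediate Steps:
v(D) = (1 + D)/D
v(12)*553 = ((1 + 12)/12)*553 = ((1/12)*13)*553 = (13/12)*553 = 7189/12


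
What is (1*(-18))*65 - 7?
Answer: -1177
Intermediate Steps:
(1*(-18))*65 - 7 = -18*65 - 7 = -1170 - 7 = -1177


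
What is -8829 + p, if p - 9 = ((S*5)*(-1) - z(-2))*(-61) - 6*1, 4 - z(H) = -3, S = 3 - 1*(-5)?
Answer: -5959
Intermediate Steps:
S = 8 (S = 3 + 5 = 8)
z(H) = 7 (z(H) = 4 - 1*(-3) = 4 + 3 = 7)
p = 2870 (p = 9 + (((8*5)*(-1) - 1*7)*(-61) - 6*1) = 9 + ((40*(-1) - 7)*(-61) - 6) = 9 + ((-40 - 7)*(-61) - 6) = 9 + (-47*(-61) - 6) = 9 + (2867 - 6) = 9 + 2861 = 2870)
-8829 + p = -8829 + 2870 = -5959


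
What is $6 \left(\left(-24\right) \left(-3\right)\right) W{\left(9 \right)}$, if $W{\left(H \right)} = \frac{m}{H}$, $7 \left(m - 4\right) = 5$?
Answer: $\frac{1584}{7} \approx 226.29$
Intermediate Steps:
$m = \frac{33}{7}$ ($m = 4 + \frac{1}{7} \cdot 5 = 4 + \frac{5}{7} = \frac{33}{7} \approx 4.7143$)
$W{\left(H \right)} = \frac{33}{7 H}$
$6 \left(\left(-24\right) \left(-3\right)\right) W{\left(9 \right)} = 6 \left(\left(-24\right) \left(-3\right)\right) \frac{33}{7 \cdot 9} = 6 \cdot 72 \cdot \frac{33}{7} \cdot \frac{1}{9} = 432 \cdot \frac{11}{21} = \frac{1584}{7}$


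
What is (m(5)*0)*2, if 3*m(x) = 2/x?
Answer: 0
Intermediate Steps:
m(x) = 2/(3*x) (m(x) = (2/x)/3 = 2/(3*x))
(m(5)*0)*2 = (((⅔)/5)*0)*2 = (((⅔)*(⅕))*0)*2 = ((2/15)*0)*2 = 0*2 = 0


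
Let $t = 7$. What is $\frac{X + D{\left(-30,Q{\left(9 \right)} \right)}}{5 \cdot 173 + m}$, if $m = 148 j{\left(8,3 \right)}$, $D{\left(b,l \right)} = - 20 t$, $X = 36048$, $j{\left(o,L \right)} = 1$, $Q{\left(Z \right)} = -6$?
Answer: $\frac{35908}{1013} \approx 35.447$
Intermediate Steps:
$D{\left(b,l \right)} = -140$ ($D{\left(b,l \right)} = \left(-20\right) 7 = -140$)
$m = 148$ ($m = 148 \cdot 1 = 148$)
$\frac{X + D{\left(-30,Q{\left(9 \right)} \right)}}{5 \cdot 173 + m} = \frac{36048 - 140}{5 \cdot 173 + 148} = \frac{35908}{865 + 148} = \frac{35908}{1013}$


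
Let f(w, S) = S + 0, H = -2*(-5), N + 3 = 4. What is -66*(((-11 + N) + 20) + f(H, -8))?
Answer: -132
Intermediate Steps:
N = 1 (N = -3 + 4 = 1)
H = 10
f(w, S) = S
-66*(((-11 + N) + 20) + f(H, -8)) = -66*(((-11 + 1) + 20) - 8) = -66*((-10 + 20) - 8) = -66*(10 - 8) = -66*2 = -132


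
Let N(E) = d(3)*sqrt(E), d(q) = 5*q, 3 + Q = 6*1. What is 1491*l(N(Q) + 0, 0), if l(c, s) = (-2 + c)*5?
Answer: -14910 + 111825*sqrt(3) ≈ 1.7878e+5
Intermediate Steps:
Q = 3 (Q = -3 + 6*1 = -3 + 6 = 3)
N(E) = 15*sqrt(E) (N(E) = (5*3)*sqrt(E) = 15*sqrt(E))
l(c, s) = -10 + 5*c
1491*l(N(Q) + 0, 0) = 1491*(-10 + 5*(15*sqrt(3) + 0)) = 1491*(-10 + 5*(15*sqrt(3))) = 1491*(-10 + 75*sqrt(3)) = -14910 + 111825*sqrt(3)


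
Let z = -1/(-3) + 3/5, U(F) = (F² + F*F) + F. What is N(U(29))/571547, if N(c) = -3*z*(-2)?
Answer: 28/2857735 ≈ 9.7980e-6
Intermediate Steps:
U(F) = F + 2*F² (U(F) = (F² + F²) + F = 2*F² + F = F + 2*F²)
z = 14/15 (z = -1*(-⅓) + 3*(⅕) = ⅓ + ⅗ = 14/15 ≈ 0.93333)
N(c) = 28/5 (N(c) = -3*14/15*(-2) = -14/5*(-2) = 28/5)
N(U(29))/571547 = (28/5)/571547 = (28/5)*(1/571547) = 28/2857735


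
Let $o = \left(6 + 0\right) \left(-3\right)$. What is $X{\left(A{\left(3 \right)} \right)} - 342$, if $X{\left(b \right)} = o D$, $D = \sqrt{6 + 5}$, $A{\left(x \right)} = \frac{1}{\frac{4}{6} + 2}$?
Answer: $-342 - 18 \sqrt{11} \approx -401.7$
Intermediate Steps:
$A{\left(x \right)} = \frac{3}{8}$ ($A{\left(x \right)} = \frac{1}{4 \cdot \frac{1}{6} + 2} = \frac{1}{\frac{2}{3} + 2} = \frac{1}{\frac{8}{3}} = \frac{3}{8}$)
$D = \sqrt{11} \approx 3.3166$
$o = -18$ ($o = 6 \left(-3\right) = -18$)
$X{\left(b \right)} = - 18 \sqrt{11}$
$X{\left(A{\left(3 \right)} \right)} - 342 = - 18 \sqrt{11} - 342 = -342 - 18 \sqrt{11}$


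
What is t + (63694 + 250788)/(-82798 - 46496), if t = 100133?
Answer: 6473140810/64647 ≈ 1.0013e+5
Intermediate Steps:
t + (63694 + 250788)/(-82798 - 46496) = 100133 + (63694 + 250788)/(-82798 - 46496) = 100133 + 314482/(-129294) = 100133 + 314482*(-1/129294) = 100133 - 157241/64647 = 6473140810/64647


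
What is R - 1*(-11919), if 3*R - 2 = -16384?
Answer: 19375/3 ≈ 6458.3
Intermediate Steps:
R = -16382/3 (R = ⅔ + (⅓)*(-16384) = ⅔ - 16384/3 = -16382/3 ≈ -5460.7)
R - 1*(-11919) = -16382/3 - 1*(-11919) = -16382/3 + 11919 = 19375/3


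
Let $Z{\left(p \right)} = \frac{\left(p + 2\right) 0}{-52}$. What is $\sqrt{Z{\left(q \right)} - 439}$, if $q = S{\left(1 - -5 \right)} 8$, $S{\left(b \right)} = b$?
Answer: $i \sqrt{439} \approx 20.952 i$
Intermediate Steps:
$q = 48$ ($q = \left(1 - -5\right) 8 = \left(1 + 5\right) 8 = 6 \cdot 8 = 48$)
$Z{\left(p \right)} = 0$ ($Z{\left(p \right)} = \left(2 + p\right) 0 \left(- \frac{1}{52}\right) = 0 \left(- \frac{1}{52}\right) = 0$)
$\sqrt{Z{\left(q \right)} - 439} = \sqrt{0 - 439} = \sqrt{-439} = i \sqrt{439}$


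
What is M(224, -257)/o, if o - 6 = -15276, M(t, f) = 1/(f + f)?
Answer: 1/7848780 ≈ 1.2741e-7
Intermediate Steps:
M(t, f) = 1/(2*f)
o = -15270 (o = 6 - 15276 = -15270)
M(224, -257)/o = ((½)/(-257))/(-15270) = ((½)*(-1/257))*(-1/15270) = -1/514*(-1/15270) = 1/7848780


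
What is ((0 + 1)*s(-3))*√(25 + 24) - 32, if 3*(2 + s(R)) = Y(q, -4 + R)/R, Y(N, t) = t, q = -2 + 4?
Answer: -365/9 ≈ -40.556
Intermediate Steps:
q = 2
s(R) = -2 + (-4 + R)/(3*R) (s(R) = -2 + ((-4 + R)/R)/3 = -2 + (-4 + R)/(3*R))
((0 + 1)*s(-3))*√(25 + 24) - 32 = ((0 + 1)*((⅓)*(-4 - 5*(-3))/(-3)))*√(25 + 24) - 32 = (1*((⅓)*(-⅓)*(-4 + 15)))*√49 - 32 = (1*((⅓)*(-⅓)*11))*7 - 32 = (1*(-11/9))*7 - 32 = -11/9*7 - 32 = -77/9 - 32 = -365/9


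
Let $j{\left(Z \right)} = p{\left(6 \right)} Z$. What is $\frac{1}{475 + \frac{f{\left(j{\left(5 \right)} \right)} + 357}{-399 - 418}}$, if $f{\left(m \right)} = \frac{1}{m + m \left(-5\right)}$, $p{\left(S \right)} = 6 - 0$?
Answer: $\frac{98040}{46526161} \approx 0.0021072$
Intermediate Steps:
$p{\left(S \right)} = 6$ ($p{\left(S \right)} = 6 + 0 = 6$)
$j{\left(Z \right)} = 6 Z$
$f{\left(m \right)} = - \frac{1}{4 m}$ ($f{\left(m \right)} = \frac{1}{m - 5 m} = \frac{1}{\left(-4\right) m} = - \frac{1}{4 m}$)
$\frac{1}{475 + \frac{f{\left(j{\left(5 \right)} \right)} + 357}{-399 - 418}} = \frac{1}{475 + \frac{- \frac{1}{4 \cdot 6 \cdot 5} + 357}{-399 - 418}} = \frac{1}{475 + \frac{- \frac{1}{4 \cdot 30} + 357}{-817}} = \frac{1}{475 + \left(\left(- \frac{1}{4}\right) \frac{1}{30} + 357\right) \left(- \frac{1}{817}\right)} = \frac{1}{475 + \left(- \frac{1}{120} + 357\right) \left(- \frac{1}{817}\right)} = \frac{1}{475 + \frac{42839}{120} \left(- \frac{1}{817}\right)} = \frac{1}{475 - \frac{42839}{98040}} = \frac{1}{\frac{46526161}{98040}} = \frac{98040}{46526161}$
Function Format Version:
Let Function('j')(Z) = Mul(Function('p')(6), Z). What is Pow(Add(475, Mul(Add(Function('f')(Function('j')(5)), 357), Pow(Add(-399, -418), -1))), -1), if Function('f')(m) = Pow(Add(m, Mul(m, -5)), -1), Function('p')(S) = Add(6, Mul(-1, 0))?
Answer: Rational(98040, 46526161) ≈ 0.0021072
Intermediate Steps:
Function('p')(S) = 6 (Function('p')(S) = Add(6, 0) = 6)
Function('j')(Z) = Mul(6, Z)
Function('f')(m) = Mul(Rational(-1, 4), Pow(m, -1)) (Function('f')(m) = Pow(Add(m, Mul(-5, m)), -1) = Pow(Mul(-4, m), -1) = Mul(Rational(-1, 4), Pow(m, -1)))
Pow(Add(475, Mul(Add(Function('f')(Function('j')(5)), 357), Pow(Add(-399, -418), -1))), -1) = Pow(Add(475, Mul(Add(Mul(Rational(-1, 4), Pow(Mul(6, 5), -1)), 357), Pow(Add(-399, -418), -1))), -1) = Pow(Add(475, Mul(Add(Mul(Rational(-1, 4), Pow(30, -1)), 357), Pow(-817, -1))), -1) = Pow(Add(475, Mul(Add(Mul(Rational(-1, 4), Rational(1, 30)), 357), Rational(-1, 817))), -1) = Pow(Add(475, Mul(Add(Rational(-1, 120), 357), Rational(-1, 817))), -1) = Pow(Add(475, Mul(Rational(42839, 120), Rational(-1, 817))), -1) = Pow(Add(475, Rational(-42839, 98040)), -1) = Pow(Rational(46526161, 98040), -1) = Rational(98040, 46526161)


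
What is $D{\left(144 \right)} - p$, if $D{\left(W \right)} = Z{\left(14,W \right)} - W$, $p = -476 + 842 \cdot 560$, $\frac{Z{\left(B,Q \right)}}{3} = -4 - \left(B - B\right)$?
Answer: $-471200$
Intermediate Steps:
$Z{\left(B,Q \right)} = -12$ ($Z{\left(B,Q \right)} = 3 \left(-4 - \left(B - B\right)\right) = 3 \left(-4 - 0\right) = 3 \left(-4 + 0\right) = 3 \left(-4\right) = -12$)
$p = 471044$ ($p = -476 + 471520 = 471044$)
$D{\left(W \right)} = -12 - W$
$D{\left(144 \right)} - p = \left(-12 - 144\right) - 471044 = -156 - 471044 = -471200$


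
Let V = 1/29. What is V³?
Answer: 1/24389 ≈ 4.1002e-5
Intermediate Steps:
V = 1/29 ≈ 0.034483
V³ = (1/29)³ = 1/24389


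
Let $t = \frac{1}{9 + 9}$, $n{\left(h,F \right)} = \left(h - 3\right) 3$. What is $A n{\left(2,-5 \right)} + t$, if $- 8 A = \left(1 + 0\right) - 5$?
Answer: $- \frac{13}{9} \approx -1.4444$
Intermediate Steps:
$n{\left(h,F \right)} = -9 + 3 h$ ($n{\left(h,F \right)} = \left(-3 + h\right) 3 = -9 + 3 h$)
$t = \frac{1}{18} \approx 0.055556$
$A = \frac{1}{2}$ ($A = - \frac{\left(1 + 0\right) - 5}{8} = - \frac{1 - 5}{8} = \left(- \frac{1}{8}\right) \left(-4\right) = \frac{1}{2} \approx 0.5$)
$A n{\left(2,-5 \right)} + t = \frac{-9 + 3 \cdot 2}{2} + \frac{1}{18} = \frac{-9 + 6}{2} + \frac{1}{18} = \frac{1}{2} \left(-3\right) + \frac{1}{18} = - \frac{3}{2} + \frac{1}{18} = - \frac{13}{9}$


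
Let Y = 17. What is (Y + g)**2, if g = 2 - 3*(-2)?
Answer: 625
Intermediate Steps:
g = 8 (g = 2 + 6 = 8)
(Y + g)**2 = (17 + 8)**2 = 25**2 = 625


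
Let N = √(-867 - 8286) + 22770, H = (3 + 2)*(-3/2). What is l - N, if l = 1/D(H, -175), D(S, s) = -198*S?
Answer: -33813449/1485 - 9*I*√113 ≈ -22770.0 - 95.671*I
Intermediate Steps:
H = -15/2 (H = 5*(-3*½) = 5*(-3/2) = -15/2 ≈ -7.5000)
l = 1/1485 (l = 1/(-198*(-15/2)) = 1/1485 ≈ 0.00067340)
N = 22770 + 9*I*√113 (N = √(-9153) + 22770 = 9*I*√113 + 22770 = 22770 + 9*I*√113 ≈ 22770.0 + 95.671*I)
l - N = 1/1485 - (22770 + 9*I*√113) = 1/1485 + (-22770 - 9*I*√113) = -33813449/1485 - 9*I*√113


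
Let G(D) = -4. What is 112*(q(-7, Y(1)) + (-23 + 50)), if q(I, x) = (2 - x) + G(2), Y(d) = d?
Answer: 2688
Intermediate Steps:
q(I, x) = -2 - x (q(I, x) = (2 - x) - 4 = -2 - x)
112*(q(-7, Y(1)) + (-23 + 50)) = 112*((-2 - 1*1) + (-23 + 50)) = 112*((-2 - 1) + 27) = 112*(-3 + 27) = 112*24 = 2688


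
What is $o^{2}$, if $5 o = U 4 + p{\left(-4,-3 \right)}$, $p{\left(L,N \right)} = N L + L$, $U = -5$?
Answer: $\frac{144}{25} \approx 5.76$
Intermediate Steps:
$p{\left(L,N \right)} = L + L N$ ($p{\left(L,N \right)} = L N + L = L + L N$)
$o = - \frac{12}{5}$ ($o = \frac{\left(-5\right) 4 - 4 \left(1 - 3\right)}{5} = \frac{-20 - -8}{5} = \frac{-20 + 8}{5} = \frac{1}{5} \left(-12\right) = - \frac{12}{5} \approx -2.4$)
$o^{2} = \left(- \frac{12}{5}\right)^{2} = \frac{144}{25}$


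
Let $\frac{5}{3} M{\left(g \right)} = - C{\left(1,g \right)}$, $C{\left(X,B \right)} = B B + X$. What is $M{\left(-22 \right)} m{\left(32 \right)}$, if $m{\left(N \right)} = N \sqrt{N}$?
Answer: $- 37248 \sqrt{2} \approx -52677.0$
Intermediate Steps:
$m{\left(N \right)} = N^{\frac{3}{2}}$
$C{\left(X,B \right)} = X + B^{2}$ ($C{\left(X,B \right)} = B^{2} + X = X + B^{2}$)
$M{\left(g \right)} = - \frac{3}{5} - \frac{3 g^{2}}{5}$ ($M{\left(g \right)} = \frac{3 \left(- (1 + g^{2})\right)}{5} = \frac{3 \left(-1 - g^{2}\right)}{5} = - \frac{3}{5} - \frac{3 g^{2}}{5}$)
$M{\left(-22 \right)} m{\left(32 \right)} = \left(- \frac{3}{5} - \frac{3 \left(-22\right)^{2}}{5}\right) 32^{\frac{3}{2}} = \left(- \frac{3}{5} - \frac{1452}{5}\right) 128 \sqrt{2} = - 291 \cdot 128 \sqrt{2} = - 37248 \sqrt{2}$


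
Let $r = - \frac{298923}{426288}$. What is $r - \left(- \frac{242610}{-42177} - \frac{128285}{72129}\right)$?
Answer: $- \frac{673619851199491}{144094098676656} \approx -4.6749$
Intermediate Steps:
$r = - \frac{99641}{142096}$ ($r = \left(-298923\right) \frac{1}{426288} = - \frac{99641}{142096} \approx -0.70122$)
$r - \left(- \frac{242610}{-42177} - \frac{128285}{72129}\right) = - \frac{99641}{142096} - \left(- \frac{242610}{-42177} - \frac{128285}{72129}\right) = - \frac{99641}{142096} - \left(\left(-242610\right) \left(- \frac{1}{42177}\right) - \frac{128285}{72129}\right) = - \frac{99641}{142096} - \left(\frac{80870}{14059} - \frac{128285}{72129}\right) = - \frac{99641}{142096} - \frac{4029513415}{1014061611} = - \frac{673619851199491}{144094098676656}$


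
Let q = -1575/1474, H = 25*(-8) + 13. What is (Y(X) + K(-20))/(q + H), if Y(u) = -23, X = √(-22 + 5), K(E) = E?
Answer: 63382/277213 ≈ 0.22864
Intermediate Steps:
X = I*√17 (X = √(-17) = I*√17 ≈ 4.1231*I)
H = -187 (H = -200 + 13 = -187)
q = -1575/1474 (q = -1575*1/1474 = -1575/1474 ≈ -1.0685)
(Y(X) + K(-20))/(q + H) = (-23 - 20)/(-1575/1474 - 187) = -43/(-277213/1474) = -43*(-1474/277213) = 63382/277213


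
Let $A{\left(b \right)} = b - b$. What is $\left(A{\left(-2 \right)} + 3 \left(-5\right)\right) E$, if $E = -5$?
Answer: $75$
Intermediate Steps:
$A{\left(b \right)} = 0$
$\left(A{\left(-2 \right)} + 3 \left(-5\right)\right) E = \left(0 + 3 \left(-5\right)\right) \left(-5\right) = \left(0 - 15\right) \left(-5\right) = \left(-15\right) \left(-5\right) = 75$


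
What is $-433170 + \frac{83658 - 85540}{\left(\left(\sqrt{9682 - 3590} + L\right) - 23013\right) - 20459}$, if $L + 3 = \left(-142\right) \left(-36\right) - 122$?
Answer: $- \frac{641563307312840}{1481089133} + \frac{3764 \sqrt{1523}}{1481089133} \approx -4.3317 \cdot 10^{5}$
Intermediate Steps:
$L = 4987$ ($L = -3 - -4990 = -3 + \left(5112 - 122\right) = -3 + 4990 = 4987$)
$-433170 + \frac{83658 - 85540}{\left(\left(\sqrt{9682 - 3590} + L\right) - 23013\right) - 20459} = -433170 + \frac{83658 - 85540}{\left(\left(\sqrt{9682 - 3590} + 4987\right) - 23013\right) - 20459} = -433170 - \frac{1882}{\left(\left(\sqrt{6092} + 4987\right) - 23013\right) - 20459} = -433170 - \frac{1882}{\left(\left(2 \sqrt{1523} + 4987\right) - 23013\right) - 20459} = -433170 - \frac{1882}{\left(\left(4987 + 2 \sqrt{1523}\right) - 23013\right) - 20459} = -433170 - \frac{1882}{\left(-18026 + 2 \sqrt{1523}\right) - 20459} = -433170 - \frac{1882}{-38485 + 2 \sqrt{1523}}$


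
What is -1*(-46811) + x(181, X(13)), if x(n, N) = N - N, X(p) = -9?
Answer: 46811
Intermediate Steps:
x(n, N) = 0
-1*(-46811) + x(181, X(13)) = -1*(-46811) + 0 = 46811 + 0 = 46811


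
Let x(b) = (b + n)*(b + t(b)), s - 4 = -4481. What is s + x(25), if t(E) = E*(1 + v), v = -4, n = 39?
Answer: -7677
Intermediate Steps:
s = -4477 (s = 4 - 4481 = -4477)
t(E) = -3*E (t(E) = E*(1 - 4) = E*(-3) = -3*E)
x(b) = -2*b*(39 + b) (x(b) = (b + 39)*(b - 3*b) = (39 + b)*(-2*b) = -2*b*(39 + b))
s + x(25) = -4477 + 2*25*(-39 - 1*25) = -4477 + 2*25*(-39 - 25) = -4477 + 2*25*(-64) = -4477 - 3200 = -7677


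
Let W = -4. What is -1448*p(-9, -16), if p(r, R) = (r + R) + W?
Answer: 41992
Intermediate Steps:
p(r, R) = -4 + R + r (p(r, R) = (r + R) - 4 = (R + r) - 4 = -4 + R + r)
-1448*p(-9, -16) = -1448*(-4 - 16 - 9) = -1448*(-29) = 41992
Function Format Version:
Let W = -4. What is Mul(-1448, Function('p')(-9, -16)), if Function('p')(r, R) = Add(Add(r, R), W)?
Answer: 41992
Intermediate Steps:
Function('p')(r, R) = Add(-4, R, r) (Function('p')(r, R) = Add(Add(r, R), -4) = Add(Add(R, r), -4) = Add(-4, R, r))
Mul(-1448, Function('p')(-9, -16)) = Mul(-1448, Add(-4, -16, -9)) = Mul(-1448, -29) = 41992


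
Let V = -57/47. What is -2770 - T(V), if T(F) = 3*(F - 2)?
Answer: -129737/47 ≈ -2760.4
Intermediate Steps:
V = -57/47 (V = -57*1/47 = -57/47 ≈ -1.2128)
T(F) = -6 + 3*F (T(F) = 3*(-2 + F) = -6 + 3*F)
-2770 - T(V) = -2770 - (-6 + 3*(-57/47)) = -2770 - (-6 - 171/47) = -2770 - 1*(-453/47) = -2770 + 453/47 = -129737/47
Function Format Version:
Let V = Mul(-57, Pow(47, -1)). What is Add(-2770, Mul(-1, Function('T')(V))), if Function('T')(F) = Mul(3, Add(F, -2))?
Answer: Rational(-129737, 47) ≈ -2760.4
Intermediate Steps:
V = Rational(-57, 47) (V = Mul(-57, Rational(1, 47)) = Rational(-57, 47) ≈ -1.2128)
Function('T')(F) = Add(-6, Mul(3, F)) (Function('T')(F) = Mul(3, Add(-2, F)) = Add(-6, Mul(3, F)))
Add(-2770, Mul(-1, Function('T')(V))) = Add(-2770, Mul(-1, Add(-6, Mul(3, Rational(-57, 47))))) = Add(-2770, Mul(-1, Add(-6, Rational(-171, 47)))) = Add(-2770, Mul(-1, Rational(-453, 47))) = Add(-2770, Rational(453, 47)) = Rational(-129737, 47)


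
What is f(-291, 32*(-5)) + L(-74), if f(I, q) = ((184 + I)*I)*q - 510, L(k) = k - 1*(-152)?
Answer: -4982352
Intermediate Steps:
L(k) = 152 + k (L(k) = k + 152 = 152 + k)
f(I, q) = -510 + I*q*(184 + I) (f(I, q) = (I*(184 + I))*q - 510 = I*q*(184 + I) - 510 = -510 + I*q*(184 + I))
f(-291, 32*(-5)) + L(-74) = (-510 + (32*(-5))*(-291)² + 184*(-291)*(32*(-5))) + (152 - 74) = (-510 - 160*84681 + 184*(-291)*(-160)) + 78 = (-510 - 13548960 + 8567040) + 78 = -4982430 + 78 = -4982352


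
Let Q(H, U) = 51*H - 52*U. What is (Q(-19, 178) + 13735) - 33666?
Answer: -30156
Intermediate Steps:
Q(H, U) = -52*U + 51*H
(Q(-19, 178) + 13735) - 33666 = ((-52*178 + 51*(-19)) + 13735) - 33666 = ((-9256 - 969) + 13735) - 33666 = (-10225 + 13735) - 33666 = 3510 - 33666 = -30156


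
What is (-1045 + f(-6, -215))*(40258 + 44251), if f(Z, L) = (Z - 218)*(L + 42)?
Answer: 3186580863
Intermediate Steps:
f(Z, L) = (-218 + Z)*(42 + L)
(-1045 + f(-6, -215))*(40258 + 44251) = (-1045 + (-9156 - 218*(-215) + 42*(-6) - 215*(-6)))*(40258 + 44251) = (-1045 + (-9156 + 46870 - 252 + 1290))*84509 = (-1045 + 38752)*84509 = 37707*84509 = 3186580863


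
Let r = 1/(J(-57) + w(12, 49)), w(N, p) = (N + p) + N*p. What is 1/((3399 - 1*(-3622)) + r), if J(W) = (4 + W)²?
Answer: 3458/24278619 ≈ 0.00014243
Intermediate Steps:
w(N, p) = N + p + N*p
r = 1/3458 (r = 1/((4 - 57)² + (12 + 49 + 12*49)) = 1/((-53)² + (12 + 49 + 588)) = 1/(2809 + 649) = 1/3458 ≈ 0.00028918)
1/((3399 - 1*(-3622)) + r) = 1/((3399 - 1*(-3622)) + 1/3458) = 1/((3399 + 3622) + 1/3458) = 1/(7021 + 1/3458) = 1/(24278619/3458) = 3458/24278619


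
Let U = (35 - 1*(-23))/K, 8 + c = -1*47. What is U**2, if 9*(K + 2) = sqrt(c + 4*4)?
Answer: 272484/(18 - I*sqrt(39))**2 ≈ 589.35 + 464.9*I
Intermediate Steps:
c = -55 (c = -8 - 1*47 = -8 - 47 = -55)
K = -2 + I*sqrt(39)/9 (K = -2 + sqrt(-55 + 4*4)/9 = -2 + sqrt(-55 + 16)/9 = -2 + sqrt(-39)/9 = -2 + (I*sqrt(39))/9 = -2 + I*sqrt(39)/9 ≈ -2.0 + 0.69389*I)
U = 58/(-2 + I*sqrt(39)/9) (U = (35 - 1*(-23))/(-2 + I*sqrt(39)/9) = (35 + 23)/(-2 + I*sqrt(39)/9) = 58/(-2 + I*sqrt(39)/9) ≈ -25.884 - 8.9804*I)
U**2 = (-3132/121 - 174*I*sqrt(39)/121)**2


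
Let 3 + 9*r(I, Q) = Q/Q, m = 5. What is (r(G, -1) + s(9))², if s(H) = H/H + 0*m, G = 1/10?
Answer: 49/81 ≈ 0.60494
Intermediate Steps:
G = ⅒ ≈ 0.10000
r(I, Q) = -2/9 (r(I, Q) = -⅓ + (Q/Q)/9 = -⅓ + (⅑)*1 = -⅓ + ⅑ = -2/9)
s(H) = 1 (s(H) = H/H + 0*5 = 1 + 0 = 1)
(r(G, -1) + s(9))² = (-2/9 + 1)² = (7/9)² = 49/81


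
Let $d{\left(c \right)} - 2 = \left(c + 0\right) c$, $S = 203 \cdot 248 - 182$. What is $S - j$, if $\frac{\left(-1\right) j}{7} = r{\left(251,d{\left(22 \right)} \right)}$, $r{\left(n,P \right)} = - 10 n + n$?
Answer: $34349$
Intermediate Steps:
$S = 50162$ ($S = 50344 - 182 = 50162$)
$d{\left(c \right)} = 2 + c^{2}$ ($d{\left(c \right)} = 2 + \left(c + 0\right) c = 2 + c c = 2 + c^{2}$)
$r{\left(n,P \right)} = - 9 n$
$j = 15813$ ($j = - 7 \left(\left(-9\right) 251\right) = \left(-7\right) \left(-2259\right) = 15813$)
$S - j = 50162 - 15813 = 34349$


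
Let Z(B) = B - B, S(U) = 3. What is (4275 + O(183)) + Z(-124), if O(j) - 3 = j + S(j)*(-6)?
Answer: 4443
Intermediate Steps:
Z(B) = 0
O(j) = -15 + j (O(j) = 3 + (j + 3*(-6)) = 3 + (j - 18) = 3 + (-18 + j) = -15 + j)
(4275 + O(183)) + Z(-124) = (4275 + (-15 + 183)) + 0 = (4275 + 168) + 0 = 4443 + 0 = 4443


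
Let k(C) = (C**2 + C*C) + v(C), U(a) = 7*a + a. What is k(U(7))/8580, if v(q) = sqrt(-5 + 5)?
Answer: 1568/2145 ≈ 0.73100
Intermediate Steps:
v(q) = 0 (v(q) = sqrt(0) = 0)
U(a) = 8*a
k(C) = 2*C**2 (k(C) = (C**2 + C*C) + 0 = (C**2 + C**2) + 0 = 2*C**2 + 0 = 2*C**2)
k(U(7))/8580 = (2*(8*7)**2)/8580 = (2*56**2)*(1/8580) = (2*3136)*(1/8580) = 6272*(1/8580) = 1568/2145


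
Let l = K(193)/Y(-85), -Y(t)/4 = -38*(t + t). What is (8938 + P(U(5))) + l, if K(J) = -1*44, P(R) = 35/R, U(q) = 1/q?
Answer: 58869991/6460 ≈ 9113.0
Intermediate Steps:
Y(t) = 304*t (Y(t) = -(-152)*(t + t) = -(-152)*2*t = -(-304)*t = 304*t)
K(J) = -44
l = 11/6460 (l = -44/(304*(-85)) = -44/(-25840) = -44*(-1/25840) = 11/6460 ≈ 0.0017028)
(8938 + P(U(5))) + l = (8938 + 35/(1/5)) + 11/6460 = (8938 + 35/(⅕)) + 11/6460 = (8938 + 35*5) + 11/6460 = (8938 + 175) + 11/6460 = 9113 + 11/6460 = 58869991/6460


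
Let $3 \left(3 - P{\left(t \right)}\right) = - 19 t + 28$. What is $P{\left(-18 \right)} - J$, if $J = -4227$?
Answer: $\frac{12320}{3} \approx 4106.7$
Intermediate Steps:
$P{\left(t \right)} = - \frac{19}{3} + \frac{19 t}{3}$ ($P{\left(t \right)} = 3 - \frac{- 19 t + 28}{3} = 3 - \frac{28 - 19 t}{3} = 3 + \left(- \frac{28}{3} + \frac{19 t}{3}\right) = - \frac{19}{3} + \frac{19 t}{3}$)
$P{\left(-18 \right)} - J = \left(- \frac{19}{3} + \frac{19}{3} \left(-18\right)\right) - -4227 = \left(- \frac{19}{3} - 114\right) + 4227 = - \frac{361}{3} + 4227 = \frac{12320}{3}$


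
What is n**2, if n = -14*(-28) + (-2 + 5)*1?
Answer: 156025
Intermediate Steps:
n = 395 (n = 392 + 3*1 = 392 + 3 = 395)
n**2 = 395**2 = 156025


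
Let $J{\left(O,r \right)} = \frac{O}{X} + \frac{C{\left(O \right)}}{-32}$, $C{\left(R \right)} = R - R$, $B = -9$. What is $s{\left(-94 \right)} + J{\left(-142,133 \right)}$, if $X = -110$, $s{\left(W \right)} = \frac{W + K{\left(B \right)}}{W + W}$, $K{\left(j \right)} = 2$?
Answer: $\frac{4602}{2585} \approx 1.7803$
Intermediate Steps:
$s{\left(W \right)} = \frac{2 + W}{2 W}$ ($s{\left(W \right)} = \frac{W + 2}{W + W} = \frac{2 + W}{2 W}$)
$C{\left(R \right)} = 0$
$J{\left(O,r \right)} = - \frac{O}{110}$ ($J{\left(O,r \right)} = \frac{O}{-110} + \frac{0}{-32} = O \left(- \frac{1}{110}\right) + 0 \left(- \frac{1}{32}\right) = - \frac{O}{110} + 0 = - \frac{O}{110}$)
$s{\left(-94 \right)} + J{\left(-142,133 \right)} = \frac{2 - 94}{2 \left(-94\right)} - - \frac{71}{55} = \frac{1}{2} \left(- \frac{1}{94}\right) \left(-92\right) + \frac{71}{55} = \frac{23}{47} + \frac{71}{55} = \frac{4602}{2585}$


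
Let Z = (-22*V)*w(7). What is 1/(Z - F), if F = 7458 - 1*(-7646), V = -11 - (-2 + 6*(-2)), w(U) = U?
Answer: -1/15566 ≈ -6.4243e-5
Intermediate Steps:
V = 3 (V = -11 - (-2 - 12) = -11 - 1*(-14) = -11 + 14 = 3)
Z = -462 (Z = -22*3*7 = -66*7 = -462)
F = 15104 (F = 7458 + 7646 = 15104)
1/(Z - F) = 1/(-462 - 1*15104) = 1/(-462 - 15104) = 1/(-15566) = -1/15566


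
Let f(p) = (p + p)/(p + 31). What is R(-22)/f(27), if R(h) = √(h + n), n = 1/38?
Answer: 29*I*√31730/1026 ≈ 5.0348*I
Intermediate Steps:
n = 1/38 ≈ 0.026316
R(h) = √(1/38 + h) (R(h) = √(h + 1/38) = √(1/38 + h))
f(p) = 2*p/(31 + p) (f(p) = (2*p)/(31 + p) = 2*p/(31 + p))
R(-22)/f(27) = (√(38 + 1444*(-22))/38)/((2*27/(31 + 27))) = (√(38 - 31768)/38)/((2*27/58)) = (√(-31730)/38)/((2*27*(1/58))) = ((I*√31730)/38)/(27/29) = (I*√31730/38)*(29/27) = 29*I*√31730/1026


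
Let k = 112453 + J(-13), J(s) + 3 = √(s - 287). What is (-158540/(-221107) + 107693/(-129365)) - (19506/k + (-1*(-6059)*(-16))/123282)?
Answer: 110906665636848981267797/222950212393969689313140 + 9753*I*√3/632250140 ≈ 0.49745 + 2.6718e-5*I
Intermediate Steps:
J(s) = -3 + √(-287 + s) (J(s) = -3 + √(s - 287) = -3 + √(-287 + s))
k = 112450 + 10*I*√3 (k = 112453 + (-3 + √(-287 - 13)) = 112453 + (-3 + √(-300)) = 112453 + (-3 + 10*I*√3) = 112450 + 10*I*√3 ≈ 1.1245e+5 + 17.32*I)
(-158540/(-221107) + 107693/(-129365)) - (19506/k + (-1*(-6059)*(-16))/123282) = (-158540/(-221107) + 107693/(-129365)) - (19506/(112450 + 10*I*√3) + (-1*(-6059)*(-16))/123282) = (-158540*(-1/221107) + 107693*(-1/129365)) - (19506/(112450 + 10*I*√3) + (6059*(-16))*(1/123282)) = (158540/221107 - 107693/129365) - (19506/(112450 + 10*I*√3) - 96944*1/123282) = -3302149051/28603507055 - (19506/(112450 + 10*I*√3) - 48472/61641) = -3302149051/28603507055 - (-48472/61641 + 19506/(112450 + 10*I*√3)) = -3302149051/28603507055 + (48472/61641 - 19506/(112450 + 10*I*√3)) = 1182921424317269/1763148778377255 - 19506/(112450 + 10*I*√3)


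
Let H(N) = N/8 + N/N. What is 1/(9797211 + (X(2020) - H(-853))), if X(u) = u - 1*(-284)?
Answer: 8/78396965 ≈ 1.0204e-7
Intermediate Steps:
H(N) = 1 + N/8 (H(N) = N*(1/8) + 1 = N/8 + 1 = 1 + N/8)
X(u) = 284 + u (X(u) = u + 284 = 284 + u)
1/(9797211 + (X(2020) - H(-853))) = 1/(9797211 + ((284 + 2020) - (1 + (1/8)*(-853)))) = 1/(9797211 + (2304 - (1 - 853/8))) = 1/(9797211 + (2304 - 1*(-845/8))) = 1/(9797211 + (2304 + 845/8)) = 1/(9797211 + 19277/8) = 1/(78396965/8) = 8/78396965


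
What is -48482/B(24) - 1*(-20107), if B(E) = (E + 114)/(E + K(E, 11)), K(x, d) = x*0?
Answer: 268533/23 ≈ 11675.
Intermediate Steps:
K(x, d) = 0
B(E) = (114 + E)/E (B(E) = (E + 114)/(E + 0) = (114 + E)/E)
-48482/B(24) - 1*(-20107) = -48482*24/(114 + 24) - 1*(-20107) = -48482/((1/24)*138) + 20107 = -48482/23/4 + 20107 = -48482*4/23 + 20107 = -193928/23 + 20107 = 268533/23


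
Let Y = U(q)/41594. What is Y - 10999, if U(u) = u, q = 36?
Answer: -228746185/20797 ≈ -10999.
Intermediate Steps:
Y = 18/20797 (Y = 36/41594 = 36*(1/41594) = 18/20797 ≈ 0.00086551)
Y - 10999 = 18/20797 - 10999 = -228746185/20797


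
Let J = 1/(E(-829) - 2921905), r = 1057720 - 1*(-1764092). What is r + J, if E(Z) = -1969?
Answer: 8250622739687/2923874 ≈ 2.8218e+6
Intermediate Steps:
r = 2821812 (r = 1057720 + 1764092 = 2821812)
J = -1/2923874 (J = 1/(-1969 - 2921905) = 1/(-2923874) = -1/2923874 ≈ -3.4201e-7)
r + J = 2821812 - 1/2923874 = 8250622739687/2923874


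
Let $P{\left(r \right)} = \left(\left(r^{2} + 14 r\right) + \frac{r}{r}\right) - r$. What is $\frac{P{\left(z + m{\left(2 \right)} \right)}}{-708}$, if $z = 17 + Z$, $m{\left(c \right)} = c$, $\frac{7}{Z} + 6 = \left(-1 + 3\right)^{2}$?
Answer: $- \frac{1771}{2832} \approx -0.62535$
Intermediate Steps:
$Z = - \frac{7}{2}$ ($Z = \frac{7}{-6 + \left(-1 + 3\right)^{2}} = \frac{7}{-6 + 2^{2}} = \frac{7}{-6 + 4} = \frac{7}{-2} = 7 \left(- \frac{1}{2}\right) = - \frac{7}{2} \approx -3.5$)
$z = \frac{27}{2}$ ($z = 17 - \frac{7}{2} = \frac{27}{2} \approx 13.5$)
$P{\left(r \right)} = 1 + r^{2} + 13 r$ ($P{\left(r \right)} = \left(\left(r^{2} + 14 r\right) + 1\right) - r = \left(1 + r^{2} + 14 r\right) - r = 1 + r^{2} + 13 r$)
$\frac{P{\left(z + m{\left(2 \right)} \right)}}{-708} = \frac{1 + \left(\frac{27}{2} + 2\right)^{2} + 13 \left(\frac{27}{2} + 2\right)}{-708} = \left(1 + \left(\frac{31}{2}\right)^{2} + 13 \cdot \frac{31}{2}\right) \left(- \frac{1}{708}\right) = \left(1 + \frac{961}{4} + \frac{403}{2}\right) \left(- \frac{1}{708}\right) = \frac{1771}{4} \left(- \frac{1}{708}\right) = - \frac{1771}{2832}$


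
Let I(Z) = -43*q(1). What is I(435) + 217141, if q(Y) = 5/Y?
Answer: 216926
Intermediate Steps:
I(Z) = -215 (I(Z) = -215/1 = -215)
I(435) + 217141 = -215 + 217141 = 216926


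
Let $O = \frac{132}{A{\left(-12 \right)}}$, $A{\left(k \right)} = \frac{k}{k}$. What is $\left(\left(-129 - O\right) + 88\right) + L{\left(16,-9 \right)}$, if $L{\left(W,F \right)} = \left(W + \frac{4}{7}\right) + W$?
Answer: $- \frac{983}{7} \approx -140.43$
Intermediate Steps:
$A{\left(k \right)} = 1$
$L{\left(W,F \right)} = \frac{4}{7} + 2 W$ ($L{\left(W,F \right)} = \left(W + 4 \cdot \frac{1}{7}\right) + W = \left(W + \frac{4}{7}\right) + W = \left(\frac{4}{7} + W\right) + W = \frac{4}{7} + 2 W$)
$O = 132$ ($O = \frac{132}{1} = 132 \cdot 1 = 132$)
$\left(\left(-129 - O\right) + 88\right) + L{\left(16,-9 \right)} = \left(\left(-129 - 132\right) + 88\right) + \left(\frac{4}{7} + 2 \cdot 16\right) = \left(\left(-129 - 132\right) + 88\right) + \left(\frac{4}{7} + 32\right) = \left(-261 + 88\right) + \frac{228}{7} = -173 + \frac{228}{7} = - \frac{983}{7}$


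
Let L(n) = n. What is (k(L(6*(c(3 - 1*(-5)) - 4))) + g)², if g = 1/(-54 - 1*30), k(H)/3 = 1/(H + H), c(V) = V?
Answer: 289/112896 ≈ 0.0025599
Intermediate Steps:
k(H) = 3/(2*H) (k(H) = 3/(H + H) = 3/((2*H)) = 3*(1/(2*H)) = 3/(2*H))
g = -1/84 (g = 1/(-54 - 30) = 1/(-84) = -1/84 ≈ -0.011905)
(k(L(6*(c(3 - 1*(-5)) - 4))) + g)² = (3/(2*((6*((3 - 1*(-5)) - 4)))) - 1/84)² = (3/(2*((6*((3 + 5) - 4)))) - 1/84)² = (3/(2*((6*(8 - 4)))) - 1/84)² = (3/(2*((6*4))) - 1/84)² = ((3/2)/24 - 1/84)² = ((3/2)*(1/24) - 1/84)² = (1/16 - 1/84)² = (17/336)² = 289/112896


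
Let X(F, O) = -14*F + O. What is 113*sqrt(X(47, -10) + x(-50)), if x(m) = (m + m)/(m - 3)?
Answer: 226*I*sqrt(467778)/53 ≈ 2916.4*I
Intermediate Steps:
X(F, O) = O - 14*F
x(m) = 2*m/(-3 + m) (x(m) = (2*m)/(-3 + m) = 2*m/(-3 + m))
113*sqrt(X(47, -10) + x(-50)) = 113*sqrt((-10 - 14*47) + 2*(-50)/(-3 - 50)) = 113*sqrt((-10 - 658) + 2*(-50)/(-53)) = 113*sqrt(-668 + 2*(-50)*(-1/53)) = 113*sqrt(-668 + 100/53) = 113*sqrt(-35304/53) = 113*(2*I*sqrt(467778)/53) = 226*I*sqrt(467778)/53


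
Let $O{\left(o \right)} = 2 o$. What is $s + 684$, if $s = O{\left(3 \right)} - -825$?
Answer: $1515$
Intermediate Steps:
$s = 831$ ($s = 2 \cdot 3 - -825 = 6 + 825 = 831$)
$s + 684 = 831 + 684 = 1515$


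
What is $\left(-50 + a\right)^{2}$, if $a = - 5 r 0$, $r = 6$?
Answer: $2500$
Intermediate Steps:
$a = 0$ ($a = \left(-5\right) 6 \cdot 0 = \left(-30\right) 0 = 0$)
$\left(-50 + a\right)^{2} = \left(-50 + 0\right)^{2} = \left(-50\right)^{2} = 2500$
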